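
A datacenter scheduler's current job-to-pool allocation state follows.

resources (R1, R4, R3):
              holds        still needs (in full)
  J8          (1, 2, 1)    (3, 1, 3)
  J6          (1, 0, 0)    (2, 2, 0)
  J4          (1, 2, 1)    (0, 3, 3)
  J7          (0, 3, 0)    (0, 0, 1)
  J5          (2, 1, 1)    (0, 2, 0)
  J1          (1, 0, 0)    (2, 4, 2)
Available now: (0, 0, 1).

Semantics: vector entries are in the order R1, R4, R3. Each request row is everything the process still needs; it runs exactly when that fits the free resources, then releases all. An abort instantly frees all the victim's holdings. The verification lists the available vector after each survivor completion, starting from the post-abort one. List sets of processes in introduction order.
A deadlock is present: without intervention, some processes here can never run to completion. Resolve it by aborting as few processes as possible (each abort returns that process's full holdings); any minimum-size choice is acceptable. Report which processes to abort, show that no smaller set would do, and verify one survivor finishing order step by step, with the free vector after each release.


The answer: abort J4.
Key observation: J8 could never have finished before the abort; with (1, 2, 1) returned by J4, it fits at step 3.
Minimality: the empty abort set fails — the state is deadlocked as it stands.
One survivor order: J7, J5, J8, J6, J1. Check, step by step (post-abort pool first):
  pool = (1, 2, 2)
  J7: need (0, 0, 1) fits (1, 2, 2); releases (0, 3, 0), pool now (1, 5, 2)
  J5: need (0, 2, 0) fits (1, 5, 2); releases (2, 1, 1), pool now (3, 6, 3)
  J8: need (3, 1, 3) fits (3, 6, 3); releases (1, 2, 1), pool now (4, 8, 4)
  J6: need (2, 2, 0) fits (4, 8, 4); releases (1, 0, 0), pool now (5, 8, 4)
  J1: need (2, 4, 2) fits (5, 8, 4); releases (1, 0, 0), pool now (6, 8, 4)


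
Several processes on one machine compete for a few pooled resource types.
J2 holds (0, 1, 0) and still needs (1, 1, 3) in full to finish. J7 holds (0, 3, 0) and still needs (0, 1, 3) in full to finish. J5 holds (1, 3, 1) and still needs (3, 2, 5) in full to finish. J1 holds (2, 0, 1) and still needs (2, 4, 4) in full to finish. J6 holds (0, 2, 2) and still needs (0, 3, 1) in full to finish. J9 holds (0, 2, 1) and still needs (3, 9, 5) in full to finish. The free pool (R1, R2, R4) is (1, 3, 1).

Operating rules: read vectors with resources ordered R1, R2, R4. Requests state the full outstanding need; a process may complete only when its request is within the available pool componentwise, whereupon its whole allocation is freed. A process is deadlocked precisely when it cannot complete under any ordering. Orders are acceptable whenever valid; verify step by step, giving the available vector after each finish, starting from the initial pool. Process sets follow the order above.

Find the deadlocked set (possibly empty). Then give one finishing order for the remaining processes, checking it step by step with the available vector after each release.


Deadlocked set: J5, J1 and J9.
Key observation: no order helps: past J6, J2, J7, the free pool tops out at (1, 9, 3), below what each blocked process needs in R1.
A valid finishing order for the others: J6, J2, J7. Check, step by step:
  pool = (1, 3, 1)
  J6 needs (0, 3, 1) <= (1, 3, 1) -> finishes; pool += (0, 2, 2) = (1, 5, 3)
  J2 needs (1, 1, 3) <= (1, 5, 3) -> finishes; pool += (0, 1, 0) = (1, 6, 3)
  J7 needs (0, 1, 3) <= (1, 6, 3) -> finishes; pool += (0, 3, 0) = (1, 9, 3)
None of the blocked processes ever fits:
  J5 still needs (3, 2, 5) but only (1, 9, 3) is free — short on R1 and R4
  J1 still needs (2, 4, 4) but only (1, 9, 3) is free — short on R1 and R4
  J9 still needs (3, 9, 5) but only (1, 9, 3) is free — short on R1 and R4


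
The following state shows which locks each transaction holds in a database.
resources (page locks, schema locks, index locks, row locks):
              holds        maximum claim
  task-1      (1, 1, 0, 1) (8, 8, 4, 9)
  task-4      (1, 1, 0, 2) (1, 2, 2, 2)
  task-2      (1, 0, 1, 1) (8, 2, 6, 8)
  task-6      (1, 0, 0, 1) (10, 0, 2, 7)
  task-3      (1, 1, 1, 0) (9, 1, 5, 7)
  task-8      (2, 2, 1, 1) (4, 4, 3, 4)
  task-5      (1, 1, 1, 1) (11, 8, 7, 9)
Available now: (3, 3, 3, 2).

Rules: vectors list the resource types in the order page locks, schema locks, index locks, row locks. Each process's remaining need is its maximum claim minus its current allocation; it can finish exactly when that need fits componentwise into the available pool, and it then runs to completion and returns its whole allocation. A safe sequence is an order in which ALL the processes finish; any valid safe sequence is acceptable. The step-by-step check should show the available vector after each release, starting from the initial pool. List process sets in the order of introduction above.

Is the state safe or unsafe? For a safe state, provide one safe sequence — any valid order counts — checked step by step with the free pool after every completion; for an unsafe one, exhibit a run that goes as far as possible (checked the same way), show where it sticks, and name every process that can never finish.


The state is UNSAFE.
Key observation: the wall is page locks: completing task-4, task-8 brings the pool only to (6, 6, 4, 5), and all the rest need more.
Going as far as possible: task-4, task-8; after that, nothing fits. Walking it through:
  pool = (3, 3, 3, 2)
  task-4: need (0, 1, 2, 0) fits (3, 3, 3, 2); releases (1, 1, 0, 2), pool now (4, 4, 3, 4)
  task-8: need (2, 2, 2, 3) fits (4, 4, 3, 4); releases (2, 2, 1, 1), pool now (6, 6, 4, 5)
  task-1 still needs (7, 7, 4, 8) but only (6, 6, 4, 5) is free — short on page locks, schema locks and row locks
  task-2 still needs (7, 2, 5, 7) but only (6, 6, 4, 5) is free — short on page locks, index locks and row locks
  task-6 still needs (9, 0, 2, 6) but only (6, 6, 4, 5) is free — short on page locks and row locks
  task-3 still needs (8, 0, 4, 7) but only (6, 6, 4, 5) is free — short on page locks and row locks
  task-5 still needs (10, 7, 6, 8) but only (6, 6, 4, 5) is free — short on page locks, schema locks, index locks and row locks
Permanently blocked: task-1, task-2, task-6, task-3 and task-5.


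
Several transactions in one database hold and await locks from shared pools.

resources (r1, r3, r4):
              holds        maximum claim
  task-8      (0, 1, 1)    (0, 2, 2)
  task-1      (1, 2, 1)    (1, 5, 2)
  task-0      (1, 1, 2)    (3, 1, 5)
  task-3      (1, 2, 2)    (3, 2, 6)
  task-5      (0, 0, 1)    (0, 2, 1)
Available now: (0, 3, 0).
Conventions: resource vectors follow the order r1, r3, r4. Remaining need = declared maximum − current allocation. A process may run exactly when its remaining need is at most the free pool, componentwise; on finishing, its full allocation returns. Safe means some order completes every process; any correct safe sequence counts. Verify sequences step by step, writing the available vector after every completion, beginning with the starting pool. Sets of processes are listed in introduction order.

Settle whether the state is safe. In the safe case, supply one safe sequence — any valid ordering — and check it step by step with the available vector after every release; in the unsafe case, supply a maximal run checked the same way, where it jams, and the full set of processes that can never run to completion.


The state is UNSAFE.
Key observation: even finishing task-5, task-1, task-8 leaves just (1, 6, 3) free — too little r1 for any of the remaining processes.
Going as far as possible: task-5, task-1, task-8; after that, nothing fits. Step-by-step check:
  pool = (0, 3, 0)
  run task-5 (needs (0, 2, 0), free (0, 3, 0)); after release of (0, 0, 1) the pool is (0, 3, 1)
  run task-1 (needs (0, 3, 1), free (0, 3, 1)); after release of (1, 2, 1) the pool is (1, 5, 2)
  run task-8 (needs (0, 1, 1), free (1, 5, 2)); after release of (0, 1, 1) the pool is (1, 6, 3)
  task-0 cannot run: need (2, 0, 3) vs free (1, 6, 3) (insufficient r1)
  task-3 cannot run: need (2, 0, 4) vs free (1, 6, 3) (insufficient r1 and r4)
Permanently blocked: task-0 and task-3.


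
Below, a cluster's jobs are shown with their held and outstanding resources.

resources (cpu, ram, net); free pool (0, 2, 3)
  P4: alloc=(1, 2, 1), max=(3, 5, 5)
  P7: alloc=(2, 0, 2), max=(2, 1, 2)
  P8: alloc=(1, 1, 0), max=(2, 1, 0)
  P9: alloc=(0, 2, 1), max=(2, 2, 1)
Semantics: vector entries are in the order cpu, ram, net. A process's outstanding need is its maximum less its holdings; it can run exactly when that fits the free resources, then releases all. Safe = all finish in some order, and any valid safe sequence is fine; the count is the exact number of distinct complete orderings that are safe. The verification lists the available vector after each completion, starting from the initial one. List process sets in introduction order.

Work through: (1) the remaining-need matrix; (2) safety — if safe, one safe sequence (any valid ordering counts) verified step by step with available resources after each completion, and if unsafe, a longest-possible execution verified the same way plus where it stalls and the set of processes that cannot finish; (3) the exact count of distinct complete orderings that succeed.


(1) Outstanding need per process (order cpu, ram, net):
  P4: (2, 3, 4)
  P7: (0, 1, 0)
  P8: (1, 0, 0)
  P9: (2, 0, 0)
(2) The state is SAFE; one workable sequence: P7, P8, P4, P9.
Key observation: the order's first zero-slack moment is P4 ((2, 3, 4) needed, (3, 3, 5) free — a requested resource with nothing to spare).
Step-by-step check:
  pool = (0, 2, 3)
  run P7 (needs (0, 1, 0), free (0, 2, 3)); after release of (2, 0, 2) the pool is (2, 2, 5)
  run P8 (needs (1, 0, 0), free (2, 2, 5)); after release of (1, 1, 0) the pool is (3, 3, 5)
  run P4 (needs (2, 3, 4), free (3, 3, 5)); after release of (1, 2, 1) the pool is (4, 5, 6)
  run P9 (needs (2, 0, 0), free (4, 5, 6)); after release of (0, 2, 1) the pool is (4, 7, 7)
(3) The exact count: 4 of the possible complete orderings are safe sequences.


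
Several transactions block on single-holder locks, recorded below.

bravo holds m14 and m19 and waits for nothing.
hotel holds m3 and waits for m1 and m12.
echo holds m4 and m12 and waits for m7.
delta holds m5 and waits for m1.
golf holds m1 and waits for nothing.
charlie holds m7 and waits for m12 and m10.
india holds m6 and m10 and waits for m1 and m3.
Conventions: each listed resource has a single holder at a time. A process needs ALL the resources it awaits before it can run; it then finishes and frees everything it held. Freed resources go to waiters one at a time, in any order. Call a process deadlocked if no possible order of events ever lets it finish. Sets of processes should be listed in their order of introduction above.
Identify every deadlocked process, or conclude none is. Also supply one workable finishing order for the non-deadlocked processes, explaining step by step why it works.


The deadlocked set is hotel, echo, charlie and india.
Key observation: the cycle echo -> charlie -> echo can never break — each member waits on the next; hotel and india are caught in further circular waits.
The rest can finish in the order golf, bravo, delta.
Walking it through:
  run golf (it waits on nothing); releases m1
  run bravo (it waits on nothing); releases m14 and m19
  delta waits on m1 — all released -> runs and releases m5


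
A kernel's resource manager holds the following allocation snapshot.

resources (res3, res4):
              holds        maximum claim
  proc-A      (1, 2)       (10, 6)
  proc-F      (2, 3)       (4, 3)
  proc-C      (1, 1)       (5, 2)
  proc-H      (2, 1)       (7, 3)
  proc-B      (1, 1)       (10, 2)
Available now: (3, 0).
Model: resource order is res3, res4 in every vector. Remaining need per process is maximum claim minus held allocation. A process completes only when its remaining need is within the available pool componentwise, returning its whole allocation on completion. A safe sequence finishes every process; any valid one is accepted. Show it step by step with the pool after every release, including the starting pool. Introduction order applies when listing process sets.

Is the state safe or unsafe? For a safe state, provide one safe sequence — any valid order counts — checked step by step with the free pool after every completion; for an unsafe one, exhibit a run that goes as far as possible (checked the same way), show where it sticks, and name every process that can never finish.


UNSAFE — no complete ordering exists.
Key observation: once proc-F, proc-H, proc-C finish, the pool peaks at (8, 5) — and every remaining process still needs more res3 than that.
Going as far as possible: proc-F, proc-H, proc-C; after that, nothing fits. Walking it through:
  pool = (3, 0)
  run proc-F (needs (2, 0), free (3, 0)); after release of (2, 3) the pool is (5, 3)
  run proc-H (needs (5, 2), free (5, 3)); after release of (2, 1) the pool is (7, 4)
  run proc-C (needs (4, 1), free (7, 4)); after release of (1, 1) the pool is (8, 5)
  blocked: proc-A wants (9, 4), pool (8, 5) — not enough res3
  blocked: proc-B wants (9, 1), pool (8, 5) — not enough res3
Never able to finish: proc-A and proc-B.


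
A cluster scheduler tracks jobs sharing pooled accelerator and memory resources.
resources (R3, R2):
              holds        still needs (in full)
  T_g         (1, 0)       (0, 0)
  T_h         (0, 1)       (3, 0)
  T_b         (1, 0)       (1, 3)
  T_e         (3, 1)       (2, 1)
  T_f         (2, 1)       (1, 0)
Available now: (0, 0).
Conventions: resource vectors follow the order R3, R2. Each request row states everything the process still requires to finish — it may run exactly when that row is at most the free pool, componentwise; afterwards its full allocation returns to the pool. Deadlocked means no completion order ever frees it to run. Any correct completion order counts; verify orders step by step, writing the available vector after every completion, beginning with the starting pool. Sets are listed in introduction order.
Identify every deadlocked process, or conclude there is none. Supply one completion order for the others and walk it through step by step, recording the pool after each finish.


Nothing here is deadlocked.
Key observation: there is always a runnable process — T_g first — so the state unwinds completely.
The rest can finish in the order T_g, T_f, T_h, T_e, T_b. Check, step by step:
  pool = (0, 0)
  run T_g (needs (0, 0), free (0, 0)); after release of (1, 0) the pool is (1, 0)
  run T_f (needs (1, 0), free (1, 0)); after release of (2, 1) the pool is (3, 1)
  run T_h (needs (3, 0), free (3, 1)); after release of (0, 1) the pool is (3, 2)
  run T_e (needs (2, 1), free (3, 2)); after release of (3, 1) the pool is (6, 3)
  run T_b (needs (1, 3), free (6, 3)); after release of (1, 0) the pool is (7, 3)


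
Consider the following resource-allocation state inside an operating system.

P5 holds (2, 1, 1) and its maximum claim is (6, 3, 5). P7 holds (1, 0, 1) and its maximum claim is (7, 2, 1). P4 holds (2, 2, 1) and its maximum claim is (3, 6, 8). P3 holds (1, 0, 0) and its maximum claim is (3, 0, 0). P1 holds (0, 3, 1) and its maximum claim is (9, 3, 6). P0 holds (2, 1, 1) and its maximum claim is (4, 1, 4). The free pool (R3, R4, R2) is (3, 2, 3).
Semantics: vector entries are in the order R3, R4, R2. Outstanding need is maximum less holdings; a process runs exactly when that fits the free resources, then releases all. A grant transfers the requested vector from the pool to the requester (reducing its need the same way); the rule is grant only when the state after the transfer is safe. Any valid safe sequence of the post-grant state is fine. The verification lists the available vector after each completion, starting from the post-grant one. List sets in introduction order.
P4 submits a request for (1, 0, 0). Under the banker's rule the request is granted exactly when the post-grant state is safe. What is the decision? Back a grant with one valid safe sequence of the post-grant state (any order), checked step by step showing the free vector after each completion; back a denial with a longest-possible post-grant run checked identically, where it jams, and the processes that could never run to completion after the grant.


DENY — the pretend-granted state is unsafe.
Key observation: after P3, P0, P5, P7 the pool peaks at (8, 4, 6), and each blocked process is short somewhere: P4 on R2; P1 on R3.
On the post-grant state, P3, P0, P5, P7 is a maximal run — nothing extends it. Check, step by step:
  pool = (2, 2, 3)
  P3: need (2, 0, 0) fits (2, 2, 3); releases (1, 0, 0), pool now (3, 2, 3)
  P0: need (2, 0, 3) fits (3, 2, 3); releases (2, 1, 1), pool now (5, 3, 4)
  P5: need (4, 2, 4) fits (5, 3, 4); releases (2, 1, 1), pool now (7, 4, 5)
  P7: need (6, 2, 0) fits (7, 4, 5); releases (1, 0, 1), pool now (8, 4, 6)
  blocked: P4 wants (0, 4, 7), pool (8, 4, 6) — not enough R2
  blocked: P1 wants (9, 0, 5), pool (8, 4, 6) — not enough R3
Post-grant, the permanently blocked set is P4 and P1.


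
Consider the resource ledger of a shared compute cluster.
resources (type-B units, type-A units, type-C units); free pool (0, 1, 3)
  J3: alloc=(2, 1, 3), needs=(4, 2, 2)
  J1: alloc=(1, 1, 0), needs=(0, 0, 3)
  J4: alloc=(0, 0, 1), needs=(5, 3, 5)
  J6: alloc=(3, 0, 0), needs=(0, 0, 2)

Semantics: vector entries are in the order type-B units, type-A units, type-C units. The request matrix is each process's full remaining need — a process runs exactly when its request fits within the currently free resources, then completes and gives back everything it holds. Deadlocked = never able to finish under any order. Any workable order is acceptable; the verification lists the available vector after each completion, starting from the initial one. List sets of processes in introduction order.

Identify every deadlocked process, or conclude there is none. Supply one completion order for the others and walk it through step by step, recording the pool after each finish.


The deadlocked set is empty.
Key observation: starting with J6, each completion frees enough for the next — no one is permanently blocked.
The rest can finish in the order J6, J1, J3, J4. Step-by-step check:
  pool = (0, 1, 3)
  J6: need (0, 0, 2) fits (0, 1, 3); releases (3, 0, 0), pool now (3, 1, 3)
  J1: need (0, 0, 3) fits (3, 1, 3); releases (1, 1, 0), pool now (4, 2, 3)
  J3: need (4, 2, 2) fits (4, 2, 3); releases (2, 1, 3), pool now (6, 3, 6)
  J4: need (5, 3, 5) fits (6, 3, 6); releases (0, 0, 1), pool now (6, 3, 7)


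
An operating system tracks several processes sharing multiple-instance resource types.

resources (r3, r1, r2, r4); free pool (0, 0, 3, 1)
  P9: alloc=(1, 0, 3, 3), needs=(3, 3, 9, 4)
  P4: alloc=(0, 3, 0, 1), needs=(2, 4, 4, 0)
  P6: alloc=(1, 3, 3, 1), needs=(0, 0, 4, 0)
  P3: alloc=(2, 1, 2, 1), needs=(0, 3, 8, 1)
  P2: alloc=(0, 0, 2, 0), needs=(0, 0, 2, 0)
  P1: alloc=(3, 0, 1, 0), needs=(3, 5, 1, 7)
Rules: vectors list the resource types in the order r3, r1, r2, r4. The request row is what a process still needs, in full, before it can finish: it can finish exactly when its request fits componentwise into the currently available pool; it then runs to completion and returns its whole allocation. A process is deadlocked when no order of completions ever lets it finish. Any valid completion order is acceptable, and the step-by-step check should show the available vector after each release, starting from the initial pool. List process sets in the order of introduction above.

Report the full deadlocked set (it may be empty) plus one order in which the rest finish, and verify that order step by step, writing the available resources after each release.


The deadlocked set is empty.
Key observation: no deadlock: P2 fits now, and the freed resources carry the rest through.
The rest can finish in the order P2, P6, P3, P4, P9, P1. Step-by-step check:
  pool = (0, 0, 3, 1)
  P2 needs (0, 0, 2, 0) <= (0, 0, 3, 1) -> finishes; pool += (0, 0, 2, 0) = (0, 0, 5, 1)
  P6 needs (0, 0, 4, 0) <= (0, 0, 5, 1) -> finishes; pool += (1, 3, 3, 1) = (1, 3, 8, 2)
  P3 needs (0, 3, 8, 1) <= (1, 3, 8, 2) -> finishes; pool += (2, 1, 2, 1) = (3, 4, 10, 3)
  P4 needs (2, 4, 4, 0) <= (3, 4, 10, 3) -> finishes; pool += (0, 3, 0, 1) = (3, 7, 10, 4)
  P9 needs (3, 3, 9, 4) <= (3, 7, 10, 4) -> finishes; pool += (1, 0, 3, 3) = (4, 7, 13, 7)
  P1 needs (3, 5, 1, 7) <= (4, 7, 13, 7) -> finishes; pool += (3, 0, 1, 0) = (7, 7, 14, 7)


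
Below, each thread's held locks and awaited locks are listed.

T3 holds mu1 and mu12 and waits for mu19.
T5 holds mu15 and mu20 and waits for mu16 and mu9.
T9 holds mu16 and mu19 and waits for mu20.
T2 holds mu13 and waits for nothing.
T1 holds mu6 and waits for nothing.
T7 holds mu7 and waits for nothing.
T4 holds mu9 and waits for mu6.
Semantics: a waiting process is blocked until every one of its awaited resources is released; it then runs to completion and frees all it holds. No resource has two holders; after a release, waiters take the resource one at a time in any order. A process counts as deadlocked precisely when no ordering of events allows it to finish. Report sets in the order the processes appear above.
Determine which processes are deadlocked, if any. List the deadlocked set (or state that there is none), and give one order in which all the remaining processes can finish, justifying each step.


The deadlocked set is T3, T5 and T9.
Key observation: along T9 -> T5 -> T9, each member waits on what the next one holds — a deadlock; T3 waits into the deadlock from upstream.
One completion order for the rest: T1, T7, T4, T2.
Step-by-step check:
  T1 waits on nothing -> runs at once and releases mu6
  T7 waits on nothing -> runs at once and releases mu7
  T4: everything it awaited (mu6) is free; runs, freeing mu9
  T2 waits on nothing -> runs at once and releases mu13


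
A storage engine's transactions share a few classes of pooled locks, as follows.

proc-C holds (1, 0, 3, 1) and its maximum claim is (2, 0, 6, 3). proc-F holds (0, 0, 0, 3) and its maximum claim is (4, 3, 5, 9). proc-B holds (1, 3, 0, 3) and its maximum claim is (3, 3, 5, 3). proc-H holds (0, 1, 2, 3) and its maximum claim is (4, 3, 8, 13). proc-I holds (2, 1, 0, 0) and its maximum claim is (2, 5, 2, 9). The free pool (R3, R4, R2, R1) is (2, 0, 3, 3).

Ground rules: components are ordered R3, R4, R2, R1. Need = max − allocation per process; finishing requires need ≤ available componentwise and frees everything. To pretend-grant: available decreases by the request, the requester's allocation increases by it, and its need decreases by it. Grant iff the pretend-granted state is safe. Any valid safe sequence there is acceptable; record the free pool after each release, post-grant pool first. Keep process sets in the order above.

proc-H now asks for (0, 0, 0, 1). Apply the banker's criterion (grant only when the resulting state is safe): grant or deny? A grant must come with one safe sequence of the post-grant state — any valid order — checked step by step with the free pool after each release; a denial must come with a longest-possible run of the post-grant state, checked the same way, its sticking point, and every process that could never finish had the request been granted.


GRANT — the state after the grant stays safe, e.g. via proc-C, proc-B, proc-F, proc-H, proc-I.
Key observation: even at the reduced pool (2, 0, 3, 2), proc-C fits immediately, so safety survives the grant.
Step-by-step check of the post-grant state:
  pool = (2, 0, 3, 2)
  proc-C needs (1, 0, 3, 2) <= (2, 0, 3, 2) -> finishes; pool += (1, 0, 3, 1) = (3, 0, 6, 3)
  proc-B needs (2, 0, 5, 0) <= (3, 0, 6, 3) -> finishes; pool += (1, 3, 0, 3) = (4, 3, 6, 6)
  proc-F needs (4, 3, 5, 6) <= (4, 3, 6, 6) -> finishes; pool += (0, 0, 0, 3) = (4, 3, 6, 9)
  proc-H needs (4, 2, 6, 9) <= (4, 3, 6, 9) -> finishes; pool += (0, 1, 2, 4) = (4, 4, 8, 13)
  proc-I needs (0, 4, 2, 9) <= (4, 4, 8, 13) -> finishes; pool += (2, 1, 0, 0) = (6, 5, 8, 13)


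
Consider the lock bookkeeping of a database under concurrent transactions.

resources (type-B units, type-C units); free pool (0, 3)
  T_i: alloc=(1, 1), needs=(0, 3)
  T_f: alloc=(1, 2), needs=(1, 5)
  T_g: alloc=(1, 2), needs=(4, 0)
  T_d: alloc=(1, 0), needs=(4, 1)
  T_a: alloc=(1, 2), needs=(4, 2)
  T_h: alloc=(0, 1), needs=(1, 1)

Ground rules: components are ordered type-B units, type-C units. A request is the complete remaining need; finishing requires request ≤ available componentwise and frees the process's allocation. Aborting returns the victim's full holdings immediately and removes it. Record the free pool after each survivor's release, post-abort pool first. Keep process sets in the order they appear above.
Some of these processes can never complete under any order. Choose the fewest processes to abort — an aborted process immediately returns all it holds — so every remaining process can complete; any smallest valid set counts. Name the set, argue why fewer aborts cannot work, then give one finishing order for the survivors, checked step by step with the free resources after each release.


Minimum abort set: T_d and T_a.
Key observation: no ordering could ever have run T_g before the abort of T_d and T_a; with (2, 2) back in the pool it fits at step 4.
Minimality, checking each single-abort alternative: T_i alone leaves T_g blocked (short on type-B units); T_f alone leaves T_g blocked (short on type-B units); T_g alone leaves T_d blocked (short on type-B units); T_d alone leaves T_g blocked (short on type-B units); T_a alone leaves T_g blocked (short on type-B units); T_h alone leaves T_g blocked (short on type-B units).
Survivors finish in the order: T_f, T_h, T_i, T_g. Check, step by step (pool after the aborts first):
  pool = (2, 5)
  T_f: need (1, 5) fits (2, 5); releases (1, 2), pool now (3, 7)
  T_h: need (1, 1) fits (3, 7); releases (0, 1), pool now (3, 8)
  T_i: need (0, 3) fits (3, 8); releases (1, 1), pool now (4, 9)
  T_g: need (4, 0) fits (4, 9); releases (1, 2), pool now (5, 11)


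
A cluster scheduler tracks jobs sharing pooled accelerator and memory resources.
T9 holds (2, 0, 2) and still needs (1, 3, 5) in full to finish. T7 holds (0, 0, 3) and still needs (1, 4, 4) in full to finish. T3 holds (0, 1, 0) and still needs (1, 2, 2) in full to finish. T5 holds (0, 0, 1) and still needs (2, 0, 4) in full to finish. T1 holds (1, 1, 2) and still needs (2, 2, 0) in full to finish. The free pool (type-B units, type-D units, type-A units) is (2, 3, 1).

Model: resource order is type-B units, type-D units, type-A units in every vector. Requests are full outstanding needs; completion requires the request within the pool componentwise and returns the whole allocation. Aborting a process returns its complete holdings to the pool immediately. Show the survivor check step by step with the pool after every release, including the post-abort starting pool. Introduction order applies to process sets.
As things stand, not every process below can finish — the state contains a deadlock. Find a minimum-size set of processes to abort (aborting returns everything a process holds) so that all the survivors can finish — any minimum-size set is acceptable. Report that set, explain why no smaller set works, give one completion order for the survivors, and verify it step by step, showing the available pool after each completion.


The answer: abort T7.
Key observation: the returned (0, 0, 3) from T7 is what brings T5 — unrunnable before, under any order — into play at step 2.
Why nothing smaller works: aborting no one leaves the state deadlocked as given.
The survivors complete as T1, T5, T9, T3. Step-by-step check (starting from the post-abort pool):
  pool = (2, 3, 4)
  T1 needs (2, 2, 0) <= (2, 3, 4) -> finishes; pool += (1, 1, 2) = (3, 4, 6)
  T5 needs (2, 0, 4) <= (3, 4, 6) -> finishes; pool += (0, 0, 1) = (3, 4, 7)
  T9 needs (1, 3, 5) <= (3, 4, 7) -> finishes; pool += (2, 0, 2) = (5, 4, 9)
  T3 needs (1, 2, 2) <= (5, 4, 9) -> finishes; pool += (0, 1, 0) = (5, 5, 9)


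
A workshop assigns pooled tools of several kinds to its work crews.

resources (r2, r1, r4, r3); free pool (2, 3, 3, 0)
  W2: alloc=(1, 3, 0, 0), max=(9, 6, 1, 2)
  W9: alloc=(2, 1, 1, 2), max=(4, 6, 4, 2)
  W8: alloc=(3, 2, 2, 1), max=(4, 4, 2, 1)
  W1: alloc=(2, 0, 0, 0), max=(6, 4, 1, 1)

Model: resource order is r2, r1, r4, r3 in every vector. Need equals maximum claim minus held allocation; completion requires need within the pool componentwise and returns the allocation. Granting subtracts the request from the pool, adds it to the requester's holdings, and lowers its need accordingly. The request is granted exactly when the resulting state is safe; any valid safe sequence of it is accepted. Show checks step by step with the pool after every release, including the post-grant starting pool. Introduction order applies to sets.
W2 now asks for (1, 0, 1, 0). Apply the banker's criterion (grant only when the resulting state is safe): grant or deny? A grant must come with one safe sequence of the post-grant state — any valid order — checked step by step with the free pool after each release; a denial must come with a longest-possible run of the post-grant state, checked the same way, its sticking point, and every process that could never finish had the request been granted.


GRANT. The post-grant state is safe; one safe sequence: W8, W1, W9, W2.
Key observation: even at the reduced pool (1, 3, 2, 0), W8 fits immediately, so safety survives the grant.
Verifying the post-grant state step by step:
  pool = (1, 3, 2, 0)
  W8: need (1, 2, 0, 0) fits (1, 3, 2, 0); releases (3, 2, 2, 1), pool now (4, 5, 4, 1)
  W1: need (4, 4, 1, 1) fits (4, 5, 4, 1); releases (2, 0, 0, 0), pool now (6, 5, 4, 1)
  W9: need (2, 5, 3, 0) fits (6, 5, 4, 1); releases (2, 1, 1, 2), pool now (8, 6, 5, 3)
  W2: need (7, 3, 0, 2) fits (8, 6, 5, 3); releases (2, 3, 1, 0), pool now (10, 9, 6, 3)


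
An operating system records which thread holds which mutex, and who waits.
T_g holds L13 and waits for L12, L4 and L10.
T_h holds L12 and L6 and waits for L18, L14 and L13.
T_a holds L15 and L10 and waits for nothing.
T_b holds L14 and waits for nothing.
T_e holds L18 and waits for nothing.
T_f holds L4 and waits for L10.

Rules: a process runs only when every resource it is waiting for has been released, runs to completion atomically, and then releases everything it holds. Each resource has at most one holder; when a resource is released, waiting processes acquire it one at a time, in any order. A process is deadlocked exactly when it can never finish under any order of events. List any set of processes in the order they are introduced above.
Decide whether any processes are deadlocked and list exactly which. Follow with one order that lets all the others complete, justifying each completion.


The deadlocked set is T_g and T_h.
Key observation: the knot is the closed ring of waits T_g -> T_h -> T_g; no other process is dragged down with it.
One completion order for the rest: T_a, T_f, T_e, T_b.
Check, step by step:
  T_a: no waits; runs immediately, freeing L15 and L10
  T_f: everything it awaited (L10) is free; runs, freeing L4
  T_e: no waits; runs immediately, freeing L18
  T_b: no waits; runs immediately, freeing L14


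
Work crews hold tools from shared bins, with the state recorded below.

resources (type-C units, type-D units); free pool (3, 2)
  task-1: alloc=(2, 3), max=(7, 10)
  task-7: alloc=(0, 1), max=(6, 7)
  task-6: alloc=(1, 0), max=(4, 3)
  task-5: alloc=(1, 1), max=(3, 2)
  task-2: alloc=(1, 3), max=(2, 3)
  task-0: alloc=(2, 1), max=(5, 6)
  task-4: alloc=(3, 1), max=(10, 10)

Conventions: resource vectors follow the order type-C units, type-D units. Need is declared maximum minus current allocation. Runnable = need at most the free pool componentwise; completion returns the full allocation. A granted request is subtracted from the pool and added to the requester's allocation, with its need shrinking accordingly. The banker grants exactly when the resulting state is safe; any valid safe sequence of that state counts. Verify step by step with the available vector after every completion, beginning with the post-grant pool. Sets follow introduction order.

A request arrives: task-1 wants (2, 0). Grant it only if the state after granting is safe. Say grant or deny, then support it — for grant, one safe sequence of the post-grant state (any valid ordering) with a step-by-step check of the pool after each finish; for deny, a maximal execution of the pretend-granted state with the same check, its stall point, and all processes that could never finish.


GRANT. The post-grant state is safe; one safe sequence: task-2, task-5, task-0, task-1, task-6, task-4, task-7.
Key observation: after the grant the pool drops to (1, 2), which still lets task-2 finish first and unwind the rest.
Verifying the post-grant state step by step:
  pool = (1, 2)
  task-2: need (1, 0) fits (1, 2); releases (1, 3), pool now (2, 5)
  task-5: need (2, 1) fits (2, 5); releases (1, 1), pool now (3, 6)
  task-0: need (3, 5) fits (3, 6); releases (2, 1), pool now (5, 7)
  task-1: need (3, 7) fits (5, 7); releases (4, 3), pool now (9, 10)
  task-6: need (3, 3) fits (9, 10); releases (1, 0), pool now (10, 10)
  task-4: need (7, 9) fits (10, 10); releases (3, 1), pool now (13, 11)
  task-7: need (6, 6) fits (13, 11); releases (0, 1), pool now (13, 12)


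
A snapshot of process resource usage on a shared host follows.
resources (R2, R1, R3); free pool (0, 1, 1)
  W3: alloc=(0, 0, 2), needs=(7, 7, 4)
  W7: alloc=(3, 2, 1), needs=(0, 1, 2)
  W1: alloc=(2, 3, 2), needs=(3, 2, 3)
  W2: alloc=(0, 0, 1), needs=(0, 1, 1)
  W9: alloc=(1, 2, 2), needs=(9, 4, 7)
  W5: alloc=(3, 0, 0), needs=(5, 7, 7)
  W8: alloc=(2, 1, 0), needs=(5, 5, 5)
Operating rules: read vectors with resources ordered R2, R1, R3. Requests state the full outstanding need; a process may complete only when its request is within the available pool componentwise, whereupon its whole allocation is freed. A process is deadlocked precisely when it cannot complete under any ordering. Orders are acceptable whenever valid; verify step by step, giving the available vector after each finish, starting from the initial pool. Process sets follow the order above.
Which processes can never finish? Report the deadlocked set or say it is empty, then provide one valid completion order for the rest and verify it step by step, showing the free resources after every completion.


Nothing here is deadlocked.
Key observation: no deadlock: W2 fits now, and the freed resources carry the rest through.
The rest can finish in the order W2, W7, W1, W8, W3, W5, W9. Step-by-step check:
  pool = (0, 1, 1)
  W2: need (0, 1, 1) fits (0, 1, 1); releases (0, 0, 1), pool now (0, 1, 2)
  W7: need (0, 1, 2) fits (0, 1, 2); releases (3, 2, 1), pool now (3, 3, 3)
  W1: need (3, 2, 3) fits (3, 3, 3); releases (2, 3, 2), pool now (5, 6, 5)
  W8: need (5, 5, 5) fits (5, 6, 5); releases (2, 1, 0), pool now (7, 7, 5)
  W3: need (7, 7, 4) fits (7, 7, 5); releases (0, 0, 2), pool now (7, 7, 7)
  W5: need (5, 7, 7) fits (7, 7, 7); releases (3, 0, 0), pool now (10, 7, 7)
  W9: need (9, 4, 7) fits (10, 7, 7); releases (1, 2, 2), pool now (11, 9, 9)


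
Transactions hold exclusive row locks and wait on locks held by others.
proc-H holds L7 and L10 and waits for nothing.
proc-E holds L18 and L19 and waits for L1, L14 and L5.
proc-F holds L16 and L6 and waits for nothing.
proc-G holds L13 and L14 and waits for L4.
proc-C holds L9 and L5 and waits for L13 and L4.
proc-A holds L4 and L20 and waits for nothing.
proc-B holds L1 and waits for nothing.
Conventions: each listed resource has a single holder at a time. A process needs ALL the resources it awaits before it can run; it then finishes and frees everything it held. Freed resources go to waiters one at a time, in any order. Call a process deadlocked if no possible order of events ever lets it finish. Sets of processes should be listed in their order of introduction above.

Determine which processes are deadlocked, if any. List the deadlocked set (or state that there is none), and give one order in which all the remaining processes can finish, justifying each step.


Nothing here is deadlocked.
Key observation: although several processes wait, no cycle exists — each chain bottoms out at a free runner.
The rest can finish in the order proc-H, proc-A, proc-G, proc-B, proc-C, proc-E, proc-F.
Verifying each step:
  proc-H: no waits; runs immediately, freeing L7 and L10
  proc-A: no waits; runs immediately, freeing L4 and L20
  proc-G: everything it awaited (L4) is free; runs, freeing L13 and L14
  proc-B: no waits; runs immediately, freeing L1
  proc-C: everything it awaited (L13 and L4) is free; runs, freeing L9 and L5
  proc-E: everything it awaited (L1, L14 and L5) is free; runs, freeing L18 and L19
  proc-F: no waits; runs immediately, freeing L16 and L6


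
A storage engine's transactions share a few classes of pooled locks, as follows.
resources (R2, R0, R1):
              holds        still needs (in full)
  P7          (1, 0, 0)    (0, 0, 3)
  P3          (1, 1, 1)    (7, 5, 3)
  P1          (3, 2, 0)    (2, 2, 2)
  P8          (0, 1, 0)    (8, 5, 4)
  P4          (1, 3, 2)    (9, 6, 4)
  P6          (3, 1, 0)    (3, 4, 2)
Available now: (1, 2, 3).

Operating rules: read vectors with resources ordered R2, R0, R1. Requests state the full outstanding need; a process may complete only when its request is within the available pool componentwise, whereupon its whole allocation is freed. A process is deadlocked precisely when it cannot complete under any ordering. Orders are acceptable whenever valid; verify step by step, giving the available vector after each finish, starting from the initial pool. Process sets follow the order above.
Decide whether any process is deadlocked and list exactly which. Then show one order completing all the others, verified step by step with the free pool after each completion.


No process is deadlocked.
Key observation: P7 can run right away; the returned allocation unlocks the remaining processes in turn.
The rest can finish in the order P7, P1, P6, P3, P8, P4. Step-by-step check:
  pool = (1, 2, 3)
  run P7 (needs (0, 0, 3), free (1, 2, 3)); after release of (1, 0, 0) the pool is (2, 2, 3)
  run P1 (needs (2, 2, 2), free (2, 2, 3)); after release of (3, 2, 0) the pool is (5, 4, 3)
  run P6 (needs (3, 4, 2), free (5, 4, 3)); after release of (3, 1, 0) the pool is (8, 5, 3)
  run P3 (needs (7, 5, 3), free (8, 5, 3)); after release of (1, 1, 1) the pool is (9, 6, 4)
  run P8 (needs (8, 5, 4), free (9, 6, 4)); after release of (0, 1, 0) the pool is (9, 7, 4)
  run P4 (needs (9, 6, 4), free (9, 7, 4)); after release of (1, 3, 2) the pool is (10, 10, 6)


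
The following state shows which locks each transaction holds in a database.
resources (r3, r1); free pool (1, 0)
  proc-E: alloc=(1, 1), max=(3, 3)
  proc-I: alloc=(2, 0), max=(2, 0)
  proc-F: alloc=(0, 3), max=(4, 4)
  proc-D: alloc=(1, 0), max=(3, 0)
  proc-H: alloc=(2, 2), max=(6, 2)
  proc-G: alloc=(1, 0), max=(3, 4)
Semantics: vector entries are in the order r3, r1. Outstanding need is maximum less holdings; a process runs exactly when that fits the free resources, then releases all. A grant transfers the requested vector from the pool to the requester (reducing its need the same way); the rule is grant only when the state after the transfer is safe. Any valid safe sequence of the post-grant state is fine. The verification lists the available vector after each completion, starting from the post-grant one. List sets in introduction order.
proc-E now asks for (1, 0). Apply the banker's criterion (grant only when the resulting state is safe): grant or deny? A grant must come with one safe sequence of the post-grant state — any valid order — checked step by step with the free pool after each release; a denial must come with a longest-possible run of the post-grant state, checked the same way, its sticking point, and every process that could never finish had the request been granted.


DENY — the pretend-granted state is unsafe.
Key observation: after proc-I, proc-D the pool peaks at (3, 0), and each blocked process is short somewhere: proc-E on r1; proc-F on r3, r1; proc-H on r3; proc-G on r1.
Pretend the grant happened; the run proc-I, proc-D goes as far as possible. Verifying each step:
  pool = (0, 0)
  proc-I needs (0, 0) <= (0, 0) -> finishes; pool += (2, 0) = (2, 0)
  proc-D needs (2, 0) <= (2, 0) -> finishes; pool += (1, 0) = (3, 0)
  proc-E cannot run: need (1, 2) vs free (3, 0) (insufficient r1)
  proc-F cannot run: need (4, 1) vs free (3, 0) (insufficient r3 and r1)
  proc-H cannot run: need (4, 0) vs free (3, 0) (insufficient r3)
  proc-G cannot run: need (2, 4) vs free (3, 0) (insufficient r1)
Processes that could never finish after the grant: proc-E, proc-F, proc-H and proc-G.
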